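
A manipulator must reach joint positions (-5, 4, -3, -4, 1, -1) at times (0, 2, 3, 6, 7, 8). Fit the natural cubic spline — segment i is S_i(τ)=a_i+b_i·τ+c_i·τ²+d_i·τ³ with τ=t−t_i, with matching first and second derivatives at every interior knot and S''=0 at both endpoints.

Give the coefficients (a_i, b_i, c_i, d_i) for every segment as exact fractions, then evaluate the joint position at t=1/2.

Δ: Δ0=9/2, Δ1=-7, Δ2=-1/3, Δ3=5, Δ4=-2
row 1: diag=6, rhs=-69; c'=1/6, d'=-23/2
row 2: denom=8−1·1/6=47/6; d'=(40−1·-23/2)/(47/6)=309/47
row 3: denom=8−3·18/47=322/47; d'=(32−3·309/47)/(322/47)=577/322
row 4: denom=4−1·47/322=1241/322; d'=(-42−1·577/322)/(1241/322)=-14101/1241
back: M4=-14101/1241
back: M3=577/322−47/322·-14101/1241=4282/1241
back: M2=309/47−18/47·4282/1241=6519/1241
back: M1=-23/2−1/6·6519/1241=-15358/1241
M: M0=0, M1=-15358/1241, M2=6519/1241, M3=4282/1241, M4=-14101/1241, M5=0
seg 0: a=-5, c=M0/2=0, d=(M1−M0)/(6·2)=-7679/7446, b=Δ0−h0·(2M0+M1)/6=64223/7446
seg 1: a=4, c=M1/2=-7679/1241, d=(M2−M1)/(6·1)=21877/7446, b=Δ1−h1·(2M1+M2)/6=-27925/7446
seg 2: a=-3, c=M2/2=6519/2482, d=(M3−M2)/(6·3)=-2237/22338, b=Δ2−h2·(2M2+M3)/6=-27221/3723
seg 3: a=-4, c=M3/2=2141/1241, d=(M4−M3)/(6·1)=-18383/7446, b=Δ3−h3·(2M3+M4)/6=42767/7446
seg 4: a=1, c=M4/2=-14101/2482, d=(M5−M4)/(6·1)=14101/7446, b=Δ4−h4·(2M4+M5)/6=6655/3723
t_q=1/2 → seg 0, τ=1/2; S=-5+64223/7446·τ+0·τ²+-7679/7446·τ³=-16209/19856

  seg 0: a=-5 b=64223/7446 c=0 d=-7679/7446
  seg 1: a=4 b=-27925/7446 c=-7679/1241 d=21877/7446
  seg 2: a=-3 b=-27221/3723 c=6519/2482 d=-2237/22338
  seg 3: a=-4 b=42767/7446 c=2141/1241 d=-18383/7446
  seg 4: a=1 b=6655/3723 c=-14101/2482 d=14101/7446
S(1/2) = -16209/19856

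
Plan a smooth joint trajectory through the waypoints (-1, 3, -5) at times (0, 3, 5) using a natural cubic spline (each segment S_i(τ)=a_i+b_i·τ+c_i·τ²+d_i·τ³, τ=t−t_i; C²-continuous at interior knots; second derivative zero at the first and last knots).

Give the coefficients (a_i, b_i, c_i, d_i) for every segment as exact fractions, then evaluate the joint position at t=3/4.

  seg 0: a=-1 b=44/15 c=0 d=-8/45
  seg 1: a=3 b=-28/15 c=-8/5 d=4/15
S(3/4) = 9/8

Δ: Δ0=4/3, Δ1=-4
row 1: diag=10, rhs=-32; c'=1/5, d'=-16/5
back: M1=-16/5
M: M0=0, M1=-16/5, M2=0
seg 0: a=-1, c=M0/2=0, d=(M1−M0)/(6·3)=-8/45, b=Δ0−h0·(2M0+M1)/6=44/15
seg 1: a=3, c=M1/2=-8/5, d=(M2−M1)/(6·2)=4/15, b=Δ1−h1·(2M1+M2)/6=-28/15
t_q=3/4 → seg 0, τ=3/4; S=-1+44/15·τ+0·τ²+-8/45·τ³=9/8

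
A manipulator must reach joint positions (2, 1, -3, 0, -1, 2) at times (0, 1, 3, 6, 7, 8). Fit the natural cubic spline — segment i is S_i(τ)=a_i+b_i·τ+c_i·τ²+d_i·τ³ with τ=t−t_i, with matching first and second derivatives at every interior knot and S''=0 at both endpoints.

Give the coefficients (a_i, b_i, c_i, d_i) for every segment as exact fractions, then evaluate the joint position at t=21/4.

Δ: Δ0=-1, Δ1=-2, Δ2=1, Δ3=-1, Δ4=3
row 1: diag=6, rhs=-6; c'=1/3, d'=-1
row 2: denom=10−2·1/3=28/3; d'=(18−2·-1)/(28/3)=15/7
row 3: denom=8−3·9/28=197/28; d'=(-12−3·15/7)/(197/28)=-516/197
row 4: denom=4−1·28/197=760/197; d'=(24−1·-516/197)/(760/197)=69/10
back: M4=69/10
back: M3=-516/197−28/197·69/10=-18/5
back: M2=15/7−9/28·-18/5=33/10
back: M1=-1−1/3·33/10=-21/10
M: M0=0, M1=-21/10, M2=33/10, M3=-18/5, M4=69/10, M5=0
seg 0: a=2, c=M0/2=0, d=(M1−M0)/(6·1)=-7/20, b=Δ0−h0·(2M0+M1)/6=-13/20
seg 1: a=1, c=M1/2=-21/20, d=(M2−M1)/(6·2)=9/20, b=Δ1−h1·(2M1+M2)/6=-17/10
seg 2: a=-3, c=M2/2=33/20, d=(M3−M2)/(6·3)=-23/60, b=Δ2−h2·(2M2+M3)/6=-1/2
seg 3: a=0, c=M3/2=-9/5, d=(M4−M3)/(6·1)=7/4, b=Δ3−h3·(2M3+M4)/6=-19/20
seg 4: a=-1, c=M4/2=69/20, d=(M5−M4)/(6·1)=-23/20, b=Δ4−h4·(2M4+M5)/6=7/10
t_q=21/4 → seg 2, τ=9/4; S=-3+-1/2·τ+33/20·τ²+-23/60·τ³=-177/1280

  seg 0: a=2 b=-13/20 c=0 d=-7/20
  seg 1: a=1 b=-17/10 c=-21/20 d=9/20
  seg 2: a=-3 b=-1/2 c=33/20 d=-23/60
  seg 3: a=0 b=-19/20 c=-9/5 d=7/4
  seg 4: a=-1 b=7/10 c=69/20 d=-23/20
S(21/4) = -177/1280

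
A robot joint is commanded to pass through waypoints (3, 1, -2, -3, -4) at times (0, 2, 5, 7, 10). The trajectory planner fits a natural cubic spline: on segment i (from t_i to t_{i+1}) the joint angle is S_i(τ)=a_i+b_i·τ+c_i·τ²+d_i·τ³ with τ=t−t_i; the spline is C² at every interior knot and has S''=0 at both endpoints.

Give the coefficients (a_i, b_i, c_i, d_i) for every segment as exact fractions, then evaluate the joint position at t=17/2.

  seg 0: a=3 b=-421/435 c=0 d=-7/870
  seg 1: a=1 b=-463/435 c=-7/145 d=91/3915
  seg 2: a=-2 b=-316/435 c=14/87 d=-83/3480
  seg 3: a=-3 b=-107/290 c=31/1740 d=-31/15660
S(17/2) = -16333/4640

Δ: Δ0=-1, Δ1=-1, Δ2=-1/2, Δ3=-1/3
row 1: diag=10, rhs=0; c'=3/10, d'=0
row 2: denom=10−3·3/10=91/10; d'=(3−3·0)/(91/10)=30/91
row 3: denom=10−2·20/91=870/91; d'=(1−2·30/91)/(870/91)=31/870
back: M3=31/870
back: M2=30/91−20/91·31/870=28/87
back: M1=0−3/10·28/87=-14/145
M: M0=0, M1=-14/145, M2=28/87, M3=31/870, M4=0
seg 0: a=3, c=M0/2=0, d=(M1−M0)/(6·2)=-7/870, b=Δ0−h0·(2M0+M1)/6=-421/435
seg 1: a=1, c=M1/2=-7/145, d=(M2−M1)/(6·3)=91/3915, b=Δ1−h1·(2M1+M2)/6=-463/435
seg 2: a=-2, c=M2/2=14/87, d=(M3−M2)/(6·2)=-83/3480, b=Δ2−h2·(2M2+M3)/6=-316/435
seg 3: a=-3, c=M3/2=31/1740, d=(M4−M3)/(6·3)=-31/15660, b=Δ3−h3·(2M3+M4)/6=-107/290
t_q=17/2 → seg 3, τ=3/2; S=-3+-107/290·τ+31/1740·τ²+-31/15660·τ³=-16333/4640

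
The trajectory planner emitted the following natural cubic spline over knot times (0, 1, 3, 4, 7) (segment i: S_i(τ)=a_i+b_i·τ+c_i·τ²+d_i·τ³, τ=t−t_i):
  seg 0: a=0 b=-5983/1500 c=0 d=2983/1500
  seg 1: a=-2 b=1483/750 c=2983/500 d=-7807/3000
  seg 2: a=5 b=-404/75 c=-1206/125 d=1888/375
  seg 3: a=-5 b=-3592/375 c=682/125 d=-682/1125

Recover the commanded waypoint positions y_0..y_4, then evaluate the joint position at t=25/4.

y_0 = S_0(0) = a_0 = 0
y_1 = S_1(0) = a_1 = -2
y_2 = S_2(0) = a_2 = 5
y_3 = S_3(0) = a_3 = -5
y_4 = S_3(3) = -1
t_q=25/4 is in segment 3 (τ=9/4); S_3(τ)=-4669/800

y_0=0 y_1=-2 y_2=5 y_3=-5 y_4=-1
S(25/4) = -4669/800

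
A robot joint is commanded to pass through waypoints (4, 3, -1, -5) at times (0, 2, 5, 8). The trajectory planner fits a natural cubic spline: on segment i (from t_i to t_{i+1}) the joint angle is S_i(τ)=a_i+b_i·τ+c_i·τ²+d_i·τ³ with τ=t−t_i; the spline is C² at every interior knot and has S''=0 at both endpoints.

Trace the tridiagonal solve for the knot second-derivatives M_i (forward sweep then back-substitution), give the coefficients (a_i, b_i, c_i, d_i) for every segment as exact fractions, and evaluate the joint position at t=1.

Δ: Δ0=-1/2, Δ1=-4/3, Δ2=-4/3
row 1: diag=10, rhs=-5; c'=3/10, d'=-1/2
row 2: denom=12−3·3/10=111/10; d'=(0−3·-1/2)/(111/10)=5/37
back: M2=5/37
back: M1=-1/2−3/10·5/37=-20/37
M: M0=0, M1=-20/37, M2=5/37, M3=0
seg 0: a=4, c=M0/2=0, d=(M1−M0)/(6·2)=-5/111, b=Δ0−h0·(2M0+M1)/6=-71/222
seg 1: a=3, c=M1/2=-10/37, d=(M2−M1)/(6·3)=25/666, b=Δ1−h1·(2M1+M2)/6=-191/222
seg 2: a=-1, c=M2/2=5/74, d=(M3−M2)/(6·3)=-5/666, b=Δ2−h2·(2M2+M3)/6=-163/111
t_q=1 → seg 0, τ=1; S=4+-71/222·τ+0·τ²+-5/111·τ³=269/74

  seg 0: a=4 b=-71/222 c=0 d=-5/111
  seg 1: a=3 b=-191/222 c=-10/37 d=25/666
  seg 2: a=-1 b=-163/111 c=5/74 d=-5/666
S(1) = 269/74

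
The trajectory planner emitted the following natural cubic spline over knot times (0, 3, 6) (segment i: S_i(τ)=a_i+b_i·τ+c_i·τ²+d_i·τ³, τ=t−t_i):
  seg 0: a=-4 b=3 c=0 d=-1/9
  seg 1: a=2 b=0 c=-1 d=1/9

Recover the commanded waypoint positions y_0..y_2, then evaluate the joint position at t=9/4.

y_0=-4 y_1=2 y_2=-4
S(9/4) = 95/64

y_0 = S_0(0) = a_0 = -4
y_1 = S_1(0) = a_1 = 2
y_2 = S_1(3) = -4
t_q=9/4 is in segment 0 (τ=9/4); S_0(τ)=95/64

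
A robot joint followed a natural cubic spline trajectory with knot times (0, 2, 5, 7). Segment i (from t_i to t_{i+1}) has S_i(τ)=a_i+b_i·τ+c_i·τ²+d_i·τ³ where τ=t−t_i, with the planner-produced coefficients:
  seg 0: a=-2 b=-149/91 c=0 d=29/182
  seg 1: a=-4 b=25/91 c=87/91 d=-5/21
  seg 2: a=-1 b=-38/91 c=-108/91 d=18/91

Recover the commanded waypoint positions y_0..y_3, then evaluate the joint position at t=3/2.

y_0=-2 y_1=-4 y_2=-1 y_3=-5
S(3/2) = -815/208

y_0 = S_0(0) = a_0 = -2
y_1 = S_1(0) = a_1 = -4
y_2 = S_2(0) = a_2 = -1
y_3 = S_2(2) = -5
t_q=3/2 is in segment 0 (τ=3/2); S_0(τ)=-815/208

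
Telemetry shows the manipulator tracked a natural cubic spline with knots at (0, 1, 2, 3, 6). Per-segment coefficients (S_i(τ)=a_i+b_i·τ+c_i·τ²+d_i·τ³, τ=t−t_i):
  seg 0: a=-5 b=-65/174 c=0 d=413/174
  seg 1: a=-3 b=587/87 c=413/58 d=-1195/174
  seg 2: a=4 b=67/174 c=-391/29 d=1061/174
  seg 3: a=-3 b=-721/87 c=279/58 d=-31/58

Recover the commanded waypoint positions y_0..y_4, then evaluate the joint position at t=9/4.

y_0 = S_0(0) = a_0 = -5
y_1 = S_1(0) = a_1 = -3
y_2 = S_2(0) = a_2 = 4
y_3 = S_3(0) = a_3 = -3
y_4 = S_3(3) = 1
t_q=9/4 is in segment 2 (τ=1/4); S_2(τ)=12431/3712

y_0=-5 y_1=-3 y_2=4 y_3=-3 y_4=1
S(9/4) = 12431/3712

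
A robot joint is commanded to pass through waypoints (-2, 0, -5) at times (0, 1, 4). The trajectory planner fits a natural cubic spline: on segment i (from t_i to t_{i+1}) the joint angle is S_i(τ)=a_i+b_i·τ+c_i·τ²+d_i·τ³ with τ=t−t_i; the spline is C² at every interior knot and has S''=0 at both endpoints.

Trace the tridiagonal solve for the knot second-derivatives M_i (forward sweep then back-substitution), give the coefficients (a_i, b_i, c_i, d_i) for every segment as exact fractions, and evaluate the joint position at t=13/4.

Δ: Δ0=2, Δ1=-5/3
row 1: diag=8, rhs=-22; c'=3/8, d'=-11/4
back: M1=-11/4
M: M0=0, M1=-11/4, M2=0
seg 0: a=-2, c=M0/2=0, d=(M1−M0)/(6·1)=-11/24, b=Δ0−h0·(2M0+M1)/6=59/24
seg 1: a=0, c=M1/2=-11/8, d=(M2−M1)/(6·3)=11/72, b=Δ1−h1·(2M1+M2)/6=13/12
t_q=13/4 → seg 1, τ=9/4; S=0+13/12·τ+-11/8·τ²+11/72·τ³=-1425/512

  seg 0: a=-2 b=59/24 c=0 d=-11/24
  seg 1: a=0 b=13/12 c=-11/8 d=11/72
S(13/4) = -1425/512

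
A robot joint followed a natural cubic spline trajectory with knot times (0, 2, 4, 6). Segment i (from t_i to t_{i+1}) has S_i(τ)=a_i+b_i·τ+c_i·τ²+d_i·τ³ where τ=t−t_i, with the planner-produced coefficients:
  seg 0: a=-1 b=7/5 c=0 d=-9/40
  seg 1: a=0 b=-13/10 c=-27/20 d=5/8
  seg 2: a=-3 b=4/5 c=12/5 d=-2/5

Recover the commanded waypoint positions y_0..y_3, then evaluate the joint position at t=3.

y_0=-1 y_1=0 y_2=-3 y_3=5
S(3) = -81/40

y_0 = S_0(0) = a_0 = -1
y_1 = S_1(0) = a_1 = 0
y_2 = S_2(0) = a_2 = -3
y_3 = S_2(2) = 5
t_q=3 is in segment 1 (τ=1); S_1(τ)=-81/40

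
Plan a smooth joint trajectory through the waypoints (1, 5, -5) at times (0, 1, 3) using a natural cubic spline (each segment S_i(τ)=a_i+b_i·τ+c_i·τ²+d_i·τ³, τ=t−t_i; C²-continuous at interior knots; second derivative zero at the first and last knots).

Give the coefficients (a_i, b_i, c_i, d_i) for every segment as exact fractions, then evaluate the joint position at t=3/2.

Δ: Δ0=4, Δ1=-5
row 1: diag=6, rhs=-54; c'=1/3, d'=-9
back: M1=-9
M: M0=0, M1=-9, M2=0
seg 0: a=1, c=M0/2=0, d=(M1−M0)/(6·1)=-3/2, b=Δ0−h0·(2M0+M1)/6=11/2
seg 1: a=5, c=M1/2=-9/2, d=(M2−M1)/(6·2)=3/4, b=Δ1−h1·(2M1+M2)/6=1
t_q=3/2 → seg 1, τ=1/2; S=5+1·τ+-9/2·τ²+3/4·τ³=143/32

  seg 0: a=1 b=11/2 c=0 d=-3/2
  seg 1: a=5 b=1 c=-9/2 d=3/4
S(3/2) = 143/32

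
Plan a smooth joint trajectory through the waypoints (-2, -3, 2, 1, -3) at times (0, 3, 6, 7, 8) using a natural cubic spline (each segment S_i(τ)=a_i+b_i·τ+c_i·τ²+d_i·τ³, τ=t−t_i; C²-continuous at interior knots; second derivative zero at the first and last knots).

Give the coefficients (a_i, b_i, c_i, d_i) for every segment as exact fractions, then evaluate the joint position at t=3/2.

  seg 0: a=-2 b=-367/336 c=0 d=85/1008
  seg 1: a=-3 b=199/168 c=85/112 d=-67/336
  seg 2: a=2 b=17/48 c=-29/28 d=-107/336
  seg 3: a=1 b=-449/168 c=-223/112 d=223/336
S(3/2) = -3005/896

Δ: Δ0=-1/3, Δ1=5/3, Δ2=-1, Δ3=-4
row 1: diag=12, rhs=12; c'=1/4, d'=1
row 2: denom=8−3·1/4=29/4; d'=(-16−3·1)/(29/4)=-76/29
row 3: denom=4−1·4/29=112/29; d'=(-18−1·-76/29)/(112/29)=-223/56
back: M3=-223/56
back: M2=-76/29−4/29·-223/56=-29/14
back: M1=1−1/4·-29/14=85/56
M: M0=0, M1=85/56, M2=-29/14, M3=-223/56, M4=0
seg 0: a=-2, c=M0/2=0, d=(M1−M0)/(6·3)=85/1008, b=Δ0−h0·(2M0+M1)/6=-367/336
seg 1: a=-3, c=M1/2=85/112, d=(M2−M1)/(6·3)=-67/336, b=Δ1−h1·(2M1+M2)/6=199/168
seg 2: a=2, c=M2/2=-29/28, d=(M3−M2)/(6·1)=-107/336, b=Δ2−h2·(2M2+M3)/6=17/48
seg 3: a=1, c=M3/2=-223/112, d=(M4−M3)/(6·1)=223/336, b=Δ3−h3·(2M3+M4)/6=-449/168
t_q=3/2 → seg 0, τ=3/2; S=-2+-367/336·τ+0·τ²+85/1008·τ³=-3005/896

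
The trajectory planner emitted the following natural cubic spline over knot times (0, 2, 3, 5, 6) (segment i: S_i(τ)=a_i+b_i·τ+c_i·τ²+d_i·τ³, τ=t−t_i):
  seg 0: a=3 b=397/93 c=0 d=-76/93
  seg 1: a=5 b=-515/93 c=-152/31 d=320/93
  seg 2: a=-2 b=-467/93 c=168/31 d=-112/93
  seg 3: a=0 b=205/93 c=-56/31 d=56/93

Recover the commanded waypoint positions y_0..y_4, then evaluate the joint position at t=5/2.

y_0=3 y_1=5 y_2=-2 y_3=0 y_4=1
S(5/2) = 89/62

y_0 = S_0(0) = a_0 = 3
y_1 = S_1(0) = a_1 = 5
y_2 = S_2(0) = a_2 = -2
y_3 = S_3(0) = a_3 = 0
y_4 = S_3(1) = 1
t_q=5/2 is in segment 1 (τ=1/2); S_1(τ)=89/62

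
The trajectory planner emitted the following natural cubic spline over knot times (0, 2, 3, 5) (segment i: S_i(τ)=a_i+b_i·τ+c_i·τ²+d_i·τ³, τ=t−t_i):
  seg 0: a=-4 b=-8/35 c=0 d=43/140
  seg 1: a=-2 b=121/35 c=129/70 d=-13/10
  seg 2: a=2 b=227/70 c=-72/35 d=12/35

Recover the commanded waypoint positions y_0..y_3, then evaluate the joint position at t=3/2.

y_0=-4 y_1=-2 y_2=2 y_3=3
S(3/2) = -529/160

y_0 = S_0(0) = a_0 = -4
y_1 = S_1(0) = a_1 = -2
y_2 = S_2(0) = a_2 = 2
y_3 = S_2(2) = 3
t_q=3/2 is in segment 0 (τ=3/2); S_0(τ)=-529/160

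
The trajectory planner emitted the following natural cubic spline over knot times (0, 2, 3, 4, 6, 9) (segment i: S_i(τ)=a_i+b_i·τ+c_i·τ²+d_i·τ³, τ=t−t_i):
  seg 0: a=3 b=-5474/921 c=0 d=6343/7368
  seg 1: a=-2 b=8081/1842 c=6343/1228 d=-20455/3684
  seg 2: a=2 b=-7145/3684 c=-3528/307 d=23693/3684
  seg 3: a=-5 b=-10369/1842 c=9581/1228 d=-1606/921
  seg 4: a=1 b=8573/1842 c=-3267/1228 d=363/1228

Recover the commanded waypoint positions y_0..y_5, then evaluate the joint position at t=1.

y_0 = S_0(0) = a_0 = 3
y_1 = S_1(0) = a_1 = -2
y_2 = S_2(0) = a_2 = 2
y_3 = S_3(0) = a_3 = -5
y_4 = S_4(0) = a_4 = 1
y_5 = S_4(3) = -1
t_q=1 is in segment 0 (τ=1); S_0(τ)=-5115/2456

y_0=3 y_1=-2 y_2=2 y_3=-5 y_4=1 y_5=-1
S(1) = -5115/2456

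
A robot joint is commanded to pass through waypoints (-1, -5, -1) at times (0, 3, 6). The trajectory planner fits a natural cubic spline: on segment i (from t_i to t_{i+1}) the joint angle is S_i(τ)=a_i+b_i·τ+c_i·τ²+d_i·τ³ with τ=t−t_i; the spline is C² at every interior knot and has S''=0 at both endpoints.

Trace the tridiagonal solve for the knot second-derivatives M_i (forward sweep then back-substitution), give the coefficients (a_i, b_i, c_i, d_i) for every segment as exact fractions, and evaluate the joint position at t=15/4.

Δ: Δ0=-4/3, Δ1=4/3
row 1: diag=12, rhs=16; c'=1/4, d'=4/3
back: M1=4/3
M: M0=0, M1=4/3, M2=0
seg 0: a=-1, c=M0/2=0, d=(M1−M0)/(6·3)=2/27, b=Δ0−h0·(2M0+M1)/6=-2
seg 1: a=-5, c=M1/2=2/3, d=(M2−M1)/(6·3)=-2/27, b=Δ1−h1·(2M1+M2)/6=0
t_q=15/4 → seg 1, τ=3/4; S=-5+0·τ+2/3·τ²+-2/27·τ³=-149/32

  seg 0: a=-1 b=-2 c=0 d=2/27
  seg 1: a=-5 b=0 c=2/3 d=-2/27
S(15/4) = -149/32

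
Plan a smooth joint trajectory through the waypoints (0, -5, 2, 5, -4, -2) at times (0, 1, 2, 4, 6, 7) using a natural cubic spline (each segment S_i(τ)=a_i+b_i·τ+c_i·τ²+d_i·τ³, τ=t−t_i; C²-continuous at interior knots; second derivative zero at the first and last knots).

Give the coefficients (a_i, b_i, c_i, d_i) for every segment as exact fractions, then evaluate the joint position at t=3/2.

  seg 0: a=0 b=-1901/229 c=0 d=756/229
  seg 1: a=-5 b=367/229 c=2268/229 d=-1032/229
  seg 2: a=2 b=1807/229 c=-828/229 d=385/1832
  seg 3: a=5 b=-1855/458 c=-2157/916 d=1951/1832
  seg 4: a=-4 b=-158/229 c=924/229 d=-308/229
S(3/2) = -1047/458

Δ: Δ0=-5, Δ1=7, Δ2=3/2, Δ3=-9/2, Δ4=2
row 1: diag=4, rhs=72; c'=1/4, d'=18
row 2: denom=6−1·1/4=23/4; d'=(-33−1·18)/(23/4)=-204/23
row 3: denom=8−2·8/23=168/23; d'=(-36−2·-204/23)/(168/23)=-5/2
row 4: denom=6−2·23/84=229/42; d'=(39−2·-5/2)/(229/42)=1848/229
back: M4=1848/229
back: M3=-5/2−23/84·1848/229=-2157/458
back: M2=-204/23−8/23·-2157/458=-1656/229
back: M1=18−1/4·-1656/229=4536/229
M: M0=0, M1=4536/229, M2=-1656/229, M3=-2157/458, M4=1848/229, M5=0
seg 0: a=0, c=M0/2=0, d=(M1−M0)/(6·1)=756/229, b=Δ0−h0·(2M0+M1)/6=-1901/229
seg 1: a=-5, c=M1/2=2268/229, d=(M2−M1)/(6·1)=-1032/229, b=Δ1−h1·(2M1+M2)/6=367/229
seg 2: a=2, c=M2/2=-828/229, d=(M3−M2)/(6·2)=385/1832, b=Δ2−h2·(2M2+M3)/6=1807/229
seg 3: a=5, c=M3/2=-2157/916, d=(M4−M3)/(6·2)=1951/1832, b=Δ3−h3·(2M3+M4)/6=-1855/458
seg 4: a=-4, c=M4/2=924/229, d=(M5−M4)/(6·1)=-308/229, b=Δ4−h4·(2M4+M5)/6=-158/229
t_q=3/2 → seg 1, τ=1/2; S=-5+367/229·τ+2268/229·τ²+-1032/229·τ³=-1047/458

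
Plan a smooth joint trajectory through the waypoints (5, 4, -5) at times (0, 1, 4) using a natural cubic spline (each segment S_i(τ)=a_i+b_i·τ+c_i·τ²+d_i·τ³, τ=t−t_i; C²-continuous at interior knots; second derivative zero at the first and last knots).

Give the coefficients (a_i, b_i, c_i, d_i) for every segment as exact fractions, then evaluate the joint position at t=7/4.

Δ: Δ0=-1, Δ1=-3
row 1: diag=8, rhs=-12; c'=3/8, d'=-3/2
back: M1=-3/2
M: M0=0, M1=-3/2, M2=0
seg 0: a=5, c=M0/2=0, d=(M1−M0)/(6·1)=-1/4, b=Δ0−h0·(2M0+M1)/6=-3/4
seg 1: a=4, c=M1/2=-3/4, d=(M2−M1)/(6·3)=1/12, b=Δ1−h1·(2M1+M2)/6=-3/2
t_q=7/4 → seg 1, τ=3/4; S=4+-3/2·τ+-3/4·τ²+1/12·τ³=637/256

  seg 0: a=5 b=-3/4 c=0 d=-1/4
  seg 1: a=4 b=-3/2 c=-3/4 d=1/12
S(7/4) = 637/256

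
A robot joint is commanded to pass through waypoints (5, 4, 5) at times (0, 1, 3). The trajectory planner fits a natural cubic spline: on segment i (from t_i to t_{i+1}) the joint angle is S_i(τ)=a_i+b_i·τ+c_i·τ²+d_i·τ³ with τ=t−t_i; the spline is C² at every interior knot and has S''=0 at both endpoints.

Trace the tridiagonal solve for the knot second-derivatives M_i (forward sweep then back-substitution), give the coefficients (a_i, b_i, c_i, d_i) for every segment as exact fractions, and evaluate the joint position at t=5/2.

  seg 0: a=5 b=-5/4 c=0 d=1/4
  seg 1: a=4 b=-1/2 c=3/4 d=-1/8
S(5/2) = 289/64

Δ: Δ0=-1, Δ1=1/2
row 1: diag=6, rhs=9; c'=1/3, d'=3/2
back: M1=3/2
M: M0=0, M1=3/2, M2=0
seg 0: a=5, c=M0/2=0, d=(M1−M0)/(6·1)=1/4, b=Δ0−h0·(2M0+M1)/6=-5/4
seg 1: a=4, c=M1/2=3/4, d=(M2−M1)/(6·2)=-1/8, b=Δ1−h1·(2M1+M2)/6=-1/2
t_q=5/2 → seg 1, τ=3/2; S=4+-1/2·τ+3/4·τ²+-1/8·τ³=289/64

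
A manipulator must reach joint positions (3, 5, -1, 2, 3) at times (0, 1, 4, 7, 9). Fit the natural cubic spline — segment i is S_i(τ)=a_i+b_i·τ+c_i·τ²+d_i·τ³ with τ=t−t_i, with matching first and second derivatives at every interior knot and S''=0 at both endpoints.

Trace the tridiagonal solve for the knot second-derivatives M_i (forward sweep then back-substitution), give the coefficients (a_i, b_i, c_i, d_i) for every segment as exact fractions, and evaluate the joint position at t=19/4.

  seg 0: a=3 b=1423/532 c=0 d=-359/532
  seg 1: a=5 b=173/266 c=-1077/532 d=607/1596
  seg 2: a=-1 b=-653/532 c=186/133 d=-349/1596
  seg 3: a=2 b=335/266 c=-303/532 d=101/1064
S(19/4) = -41749/34048

Δ: Δ0=2, Δ1=-2, Δ2=1, Δ3=1/2
row 1: diag=8, rhs=-24; c'=3/8, d'=-3
row 2: denom=12−3·3/8=87/8; d'=(18−3·-3)/(87/8)=72/29
row 3: denom=10−3·8/29=266/29; d'=(-3−3·72/29)/(266/29)=-303/266
back: M3=-303/266
back: M2=72/29−8/29·-303/266=372/133
back: M1=-3−3/8·372/133=-1077/266
M: M0=0, M1=-1077/266, M2=372/133, M3=-303/266, M4=0
seg 0: a=3, c=M0/2=0, d=(M1−M0)/(6·1)=-359/532, b=Δ0−h0·(2M0+M1)/6=1423/532
seg 1: a=5, c=M1/2=-1077/532, d=(M2−M1)/(6·3)=607/1596, b=Δ1−h1·(2M1+M2)/6=173/266
seg 2: a=-1, c=M2/2=186/133, d=(M3−M2)/(6·3)=-349/1596, b=Δ2−h2·(2M2+M3)/6=-653/532
seg 3: a=2, c=M3/2=-303/532, d=(M4−M3)/(6·2)=101/1064, b=Δ3−h3·(2M3+M4)/6=335/266
t_q=19/4 → seg 2, τ=3/4; S=-1+-653/532·τ+186/133·τ²+-349/1596·τ³=-41749/34048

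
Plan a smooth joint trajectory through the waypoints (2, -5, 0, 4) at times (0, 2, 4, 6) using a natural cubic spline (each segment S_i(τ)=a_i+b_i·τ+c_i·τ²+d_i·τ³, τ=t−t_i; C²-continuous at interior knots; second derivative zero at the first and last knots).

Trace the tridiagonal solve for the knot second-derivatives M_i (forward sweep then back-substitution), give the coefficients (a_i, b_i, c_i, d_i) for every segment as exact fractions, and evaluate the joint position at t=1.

Δ: Δ0=-7/2, Δ1=5/2, Δ2=2
row 1: diag=8, rhs=36; c'=1/4, d'=9/2
row 2: denom=8−2·1/4=15/2; d'=(-3−2·9/2)/(15/2)=-8/5
back: M2=-8/5
back: M1=9/2−1/4·-8/5=49/10
M: M0=0, M1=49/10, M2=-8/5, M3=0
seg 0: a=2, c=M0/2=0, d=(M1−M0)/(6·2)=49/120, b=Δ0−h0·(2M0+M1)/6=-77/15
seg 1: a=-5, c=M1/2=49/20, d=(M2−M1)/(6·2)=-13/24, b=Δ1−h1·(2M1+M2)/6=-7/30
seg 2: a=0, c=M2/2=-4/5, d=(M3−M2)/(6·2)=2/15, b=Δ2−h2·(2M2+M3)/6=46/15
t_q=1 → seg 0, τ=1; S=2+-77/15·τ+0·τ²+49/120·τ³=-109/40

  seg 0: a=2 b=-77/15 c=0 d=49/120
  seg 1: a=-5 b=-7/30 c=49/20 d=-13/24
  seg 2: a=0 b=46/15 c=-4/5 d=2/15
S(1) = -109/40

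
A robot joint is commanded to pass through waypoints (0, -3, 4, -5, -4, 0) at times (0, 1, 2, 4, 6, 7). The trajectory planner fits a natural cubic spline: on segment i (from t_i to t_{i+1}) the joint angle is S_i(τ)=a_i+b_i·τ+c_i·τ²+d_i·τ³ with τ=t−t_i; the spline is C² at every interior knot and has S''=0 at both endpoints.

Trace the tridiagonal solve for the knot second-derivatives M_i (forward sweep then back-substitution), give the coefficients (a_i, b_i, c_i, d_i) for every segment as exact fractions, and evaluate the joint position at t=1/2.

Δ: Δ0=-3, Δ1=7, Δ2=-9/2, Δ3=1/2, Δ4=4
row 1: diag=4, rhs=60; c'=1/4, d'=15
row 2: denom=6−1·1/4=23/4; d'=(-69−1·15)/(23/4)=-336/23
row 3: denom=8−2·8/23=168/23; d'=(30−2·-336/23)/(168/23)=227/28
row 4: denom=6−2·23/84=229/42; d'=(21−2·227/28)/(229/42)=201/229
back: M4=201/229
back: M3=227/28−23/84·201/229=3603/458
back: M2=-336/23−8/23·3603/458=-3972/229
back: M1=15−1/4·-3972/229=4428/229
M: M0=0, M1=4428/229, M2=-3972/229, M3=3603/458, M4=201/229, M5=0
seg 0: a=0, c=M0/2=0, d=(M1−M0)/(6·1)=738/229, b=Δ0−h0·(2M0+M1)/6=-1425/229
seg 1: a=-3, c=M1/2=2214/229, d=(M2−M1)/(6·1)=-1400/229, b=Δ1−h1·(2M1+M2)/6=789/229
seg 2: a=4, c=M2/2=-1986/229, d=(M3−M2)/(6·2)=3849/1832, b=Δ2−h2·(2M2+M3)/6=1017/229
seg 3: a=-5, c=M3/2=3603/916, d=(M4−M3)/(6·2)=-1067/1832, b=Δ3−h3·(2M3+M4)/6=-2307/458
seg 4: a=-4, c=M4/2=201/458, d=(M5−M4)/(6·1)=-67/458, b=Δ4−h4·(2M4+M5)/6=849/229
t_q=1/2 → seg 0, τ=1/2; S=0+-1425/229·τ+0·τ²+738/229·τ³=-2481/916

  seg 0: a=0 b=-1425/229 c=0 d=738/229
  seg 1: a=-3 b=789/229 c=2214/229 d=-1400/229
  seg 2: a=4 b=1017/229 c=-1986/229 d=3849/1832
  seg 3: a=-5 b=-2307/458 c=3603/916 d=-1067/1832
  seg 4: a=-4 b=849/229 c=201/458 d=-67/458
S(1/2) = -2481/916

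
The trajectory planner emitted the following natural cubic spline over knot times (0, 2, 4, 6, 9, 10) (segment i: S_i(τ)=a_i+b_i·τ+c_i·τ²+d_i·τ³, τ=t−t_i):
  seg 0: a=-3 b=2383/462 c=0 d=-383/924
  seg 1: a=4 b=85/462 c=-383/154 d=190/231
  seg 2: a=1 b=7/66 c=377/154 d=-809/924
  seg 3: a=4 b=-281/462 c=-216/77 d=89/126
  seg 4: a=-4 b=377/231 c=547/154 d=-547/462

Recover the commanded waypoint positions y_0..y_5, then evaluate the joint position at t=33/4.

y_0 = S_0(0) = a_0 = -3
y_1 = S_1(0) = a_1 = 4
y_2 = S_2(0) = a_2 = 1
y_3 = S_3(0) = a_3 = 4
y_4 = S_4(0) = a_4 = -4
y_5 = S_4(1) = 0
t_q=33/4 is in segment 3 (τ=9/4); S_3(τ)=-34733/9856

y_0=-3 y_1=4 y_2=1 y_3=4 y_4=-4 y_5=0
S(33/4) = -34733/9856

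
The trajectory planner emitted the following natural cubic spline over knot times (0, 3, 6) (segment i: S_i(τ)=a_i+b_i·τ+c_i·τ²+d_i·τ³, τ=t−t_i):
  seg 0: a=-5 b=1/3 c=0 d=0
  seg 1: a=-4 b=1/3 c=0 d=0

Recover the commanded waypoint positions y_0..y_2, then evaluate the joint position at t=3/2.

y_0=-5 y_1=-4 y_2=-3
S(3/2) = -9/2

y_0 = S_0(0) = a_0 = -5
y_1 = S_1(0) = a_1 = -4
y_2 = S_1(3) = -3
t_q=3/2 is in segment 0 (τ=3/2); S_0(τ)=-9/2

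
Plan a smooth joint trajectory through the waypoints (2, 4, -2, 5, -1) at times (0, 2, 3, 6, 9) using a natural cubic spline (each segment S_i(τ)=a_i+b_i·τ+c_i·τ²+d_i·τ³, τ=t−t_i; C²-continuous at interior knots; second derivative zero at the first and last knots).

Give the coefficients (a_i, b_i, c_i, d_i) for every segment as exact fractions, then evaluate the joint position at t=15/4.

Δ: Δ0=1, Δ1=-6, Δ2=7/3, Δ3=-2
row 1: diag=6, rhs=-42; c'=1/6, d'=-7
row 2: denom=8−1·1/6=47/6; d'=(50−1·-7)/(47/6)=342/47
row 3: denom=12−3·18/47=510/47; d'=(-26−3·342/47)/(510/47)=-1124/255
back: M3=-1124/255
back: M2=342/47−18/47·-1124/255=762/85
back: M1=-7−1/6·762/85=-722/85
M: M0=0, M1=-722/85, M2=762/85, M3=-1124/255, M4=0
seg 0: a=2, c=M0/2=0, d=(M1−M0)/(6·2)=-361/510, b=Δ0−h0·(2M0+M1)/6=977/255
seg 1: a=4, c=M1/2=-361/85, d=(M2−M1)/(6·1)=742/255, b=Δ1−h1·(2M1+M2)/6=-1189/255
seg 2: a=-2, c=M2/2=381/85, d=(M3−M2)/(6·3)=-341/459, b=Δ2−h2·(2M2+M3)/6=-1129/255
seg 3: a=5, c=M3/2=-562/255, d=(M4−M3)/(6·3)=562/2295, b=Δ3−h3·(2M3+M4)/6=614/255
t_q=15/4 → seg 2, τ=3/4; S=-2+-1129/255·τ+381/85·τ²+-341/459·τ³=-16933/5440

  seg 0: a=2 b=977/255 c=0 d=-361/510
  seg 1: a=4 b=-1189/255 c=-361/85 d=742/255
  seg 2: a=-2 b=-1129/255 c=381/85 d=-341/459
  seg 3: a=5 b=614/255 c=-562/255 d=562/2295
S(15/4) = -16933/5440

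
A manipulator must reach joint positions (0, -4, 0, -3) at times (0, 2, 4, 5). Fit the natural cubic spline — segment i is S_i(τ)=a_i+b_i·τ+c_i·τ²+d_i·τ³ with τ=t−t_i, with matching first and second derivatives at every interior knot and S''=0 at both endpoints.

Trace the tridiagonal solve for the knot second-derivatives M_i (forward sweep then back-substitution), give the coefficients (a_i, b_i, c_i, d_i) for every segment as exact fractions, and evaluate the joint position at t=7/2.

  seg 0: a=0 b=-39/11 c=0 d=17/44
  seg 1: a=-4 b=12/11 c=51/22 d=-41/44
  seg 2: a=0 b=-9/11 c=-36/11 d=12/11
S(7/2) = -103/352

Δ: Δ0=-2, Δ1=2, Δ2=-3
row 1: diag=8, rhs=24; c'=1/4, d'=3
row 2: denom=6−2·1/4=11/2; d'=(-30−2·3)/(11/2)=-72/11
back: M2=-72/11
back: M1=3−1/4·-72/11=51/11
M: M0=0, M1=51/11, M2=-72/11, M3=0
seg 0: a=0, c=M0/2=0, d=(M1−M0)/(6·2)=17/44, b=Δ0−h0·(2M0+M1)/6=-39/11
seg 1: a=-4, c=M1/2=51/22, d=(M2−M1)/(6·2)=-41/44, b=Δ1−h1·(2M1+M2)/6=12/11
seg 2: a=0, c=M2/2=-36/11, d=(M3−M2)/(6·1)=12/11, b=Δ2−h2·(2M2+M3)/6=-9/11
t_q=7/2 → seg 1, τ=3/2; S=-4+12/11·τ+51/22·τ²+-41/44·τ³=-103/352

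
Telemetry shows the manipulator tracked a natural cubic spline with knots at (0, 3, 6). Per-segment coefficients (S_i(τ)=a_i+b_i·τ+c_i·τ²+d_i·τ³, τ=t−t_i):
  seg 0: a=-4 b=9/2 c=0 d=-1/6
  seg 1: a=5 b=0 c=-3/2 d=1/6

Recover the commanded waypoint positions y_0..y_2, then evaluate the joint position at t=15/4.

y_0=-4 y_1=5 y_2=-4
S(15/4) = 541/128

y_0 = S_0(0) = a_0 = -4
y_1 = S_1(0) = a_1 = 5
y_2 = S_1(3) = -4
t_q=15/4 is in segment 1 (τ=3/4); S_1(τ)=541/128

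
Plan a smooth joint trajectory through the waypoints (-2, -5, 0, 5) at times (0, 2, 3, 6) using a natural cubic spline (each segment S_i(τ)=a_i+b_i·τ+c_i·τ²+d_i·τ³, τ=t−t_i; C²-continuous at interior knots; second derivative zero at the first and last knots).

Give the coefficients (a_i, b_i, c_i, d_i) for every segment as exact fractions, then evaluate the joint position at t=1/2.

  seg 0: a=-2 b=-1087/282 c=0 d=83/141
  seg 1: a=-5 b=905/282 c=166/47 d=-491/282
  seg 2: a=0 b=712/141 c=-159/94 d=53/282
S(1/2) = -1449/376

Δ: Δ0=-3/2, Δ1=5, Δ2=5/3
row 1: diag=6, rhs=39; c'=1/6, d'=13/2
row 2: denom=8−1·1/6=47/6; d'=(-20−1·13/2)/(47/6)=-159/47
back: M2=-159/47
back: M1=13/2−1/6·-159/47=332/47
M: M0=0, M1=332/47, M2=-159/47, M3=0
seg 0: a=-2, c=M0/2=0, d=(M1−M0)/(6·2)=83/141, b=Δ0−h0·(2M0+M1)/6=-1087/282
seg 1: a=-5, c=M1/2=166/47, d=(M2−M1)/(6·1)=-491/282, b=Δ1−h1·(2M1+M2)/6=905/282
seg 2: a=0, c=M2/2=-159/94, d=(M3−M2)/(6·3)=53/282, b=Δ2−h2·(2M2+M3)/6=712/141
t_q=1/2 → seg 0, τ=1/2; S=-2+-1087/282·τ+0·τ²+83/141·τ³=-1449/376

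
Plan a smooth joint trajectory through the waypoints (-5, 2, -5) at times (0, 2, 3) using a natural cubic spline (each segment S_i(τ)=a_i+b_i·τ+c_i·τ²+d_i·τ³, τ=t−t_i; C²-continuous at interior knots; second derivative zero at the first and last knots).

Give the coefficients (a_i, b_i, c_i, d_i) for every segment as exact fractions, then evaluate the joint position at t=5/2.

Δ: Δ0=7/2, Δ1=-7
row 1: diag=6, rhs=-63; c'=1/6, d'=-21/2
back: M1=-21/2
M: M0=0, M1=-21/2, M2=0
seg 0: a=-5, c=M0/2=0, d=(M1−M0)/(6·2)=-7/8, b=Δ0−h0·(2M0+M1)/6=7
seg 1: a=2, c=M1/2=-21/4, d=(M2−M1)/(6·1)=7/4, b=Δ1−h1·(2M1+M2)/6=-7/2
t_q=5/2 → seg 1, τ=1/2; S=2+-7/2·τ+-21/4·τ²+7/4·τ³=-27/32

  seg 0: a=-5 b=7 c=0 d=-7/8
  seg 1: a=2 b=-7/2 c=-21/4 d=7/4
S(5/2) = -27/32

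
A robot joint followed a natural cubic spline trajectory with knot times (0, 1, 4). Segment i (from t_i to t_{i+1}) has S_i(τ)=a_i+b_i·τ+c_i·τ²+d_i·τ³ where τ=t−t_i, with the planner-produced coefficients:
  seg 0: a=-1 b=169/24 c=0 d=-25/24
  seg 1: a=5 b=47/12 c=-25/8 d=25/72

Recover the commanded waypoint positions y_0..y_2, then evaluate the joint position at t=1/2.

y_0=-1 y_1=5 y_2=-2
S(1/2) = 153/64

y_0 = S_0(0) = a_0 = -1
y_1 = S_1(0) = a_1 = 5
y_2 = S_1(3) = -2
t_q=1/2 is in segment 0 (τ=1/2); S_0(τ)=153/64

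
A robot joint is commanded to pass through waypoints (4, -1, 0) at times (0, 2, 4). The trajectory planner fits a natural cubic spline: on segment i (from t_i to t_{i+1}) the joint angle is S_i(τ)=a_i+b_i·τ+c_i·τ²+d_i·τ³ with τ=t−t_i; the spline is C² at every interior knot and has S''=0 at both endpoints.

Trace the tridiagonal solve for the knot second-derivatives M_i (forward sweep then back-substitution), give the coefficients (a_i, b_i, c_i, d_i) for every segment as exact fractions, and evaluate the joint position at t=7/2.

  seg 0: a=4 b=-13/4 c=0 d=3/16
  seg 1: a=-1 b=-1 c=9/8 d=-3/16
S(7/2) = -77/128

Δ: Δ0=-5/2, Δ1=1/2
row 1: diag=8, rhs=18; c'=1/4, d'=9/4
back: M1=9/4
M: M0=0, M1=9/4, M2=0
seg 0: a=4, c=M0/2=0, d=(M1−M0)/(6·2)=3/16, b=Δ0−h0·(2M0+M1)/6=-13/4
seg 1: a=-1, c=M1/2=9/8, d=(M2−M1)/(6·2)=-3/16, b=Δ1−h1·(2M1+M2)/6=-1
t_q=7/2 → seg 1, τ=3/2; S=-1+-1·τ+9/8·τ²+-3/16·τ³=-77/128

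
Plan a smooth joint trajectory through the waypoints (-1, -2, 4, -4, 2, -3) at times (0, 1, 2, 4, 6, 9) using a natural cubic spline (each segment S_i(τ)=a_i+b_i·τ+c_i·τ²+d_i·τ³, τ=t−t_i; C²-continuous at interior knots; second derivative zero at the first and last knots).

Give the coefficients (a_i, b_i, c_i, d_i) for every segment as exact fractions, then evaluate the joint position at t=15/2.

  seg 0: a=-1 b=-4064/1191 c=0 d=2873/1191
  seg 1: a=-2 b=4555/1191 c=2873/397 d=-6028/1191
  seg 2: a=4 b=3709/1191 c=-3155/397 d=10457/4764
  seg 3: a=-4 b=-2780/1191 c=4147/794 d=-1522/1191
  seg 4: a=2 b=3838/1191 c=-1941/794 d=647/2382
S(15/2) = 14293/6352

Δ: Δ0=-1, Δ1=6, Δ2=-4, Δ3=3, Δ4=-5/3
row 1: diag=4, rhs=42; c'=1/4, d'=21/2
row 2: denom=6−1·1/4=23/4; d'=(-60−1·21/2)/(23/4)=-282/23
row 3: denom=8−2·8/23=168/23; d'=(42−2·-282/23)/(168/23)=255/28
row 4: denom=10−2·23/84=397/42; d'=(-28−2·255/28)/(397/42)=-1941/397
back: M4=-1941/397
back: M3=255/28−23/84·-1941/397=4147/397
back: M2=-282/23−8/23·4147/397=-6310/397
back: M1=21/2−1/4·-6310/397=5746/397
M: M0=0, M1=5746/397, M2=-6310/397, M3=4147/397, M4=-1941/397, M5=0
seg 0: a=-1, c=M0/2=0, d=(M1−M0)/(6·1)=2873/1191, b=Δ0−h0·(2M0+M1)/6=-4064/1191
seg 1: a=-2, c=M1/2=2873/397, d=(M2−M1)/(6·1)=-6028/1191, b=Δ1−h1·(2M1+M2)/6=4555/1191
seg 2: a=4, c=M2/2=-3155/397, d=(M3−M2)/(6·2)=10457/4764, b=Δ2−h2·(2M2+M3)/6=3709/1191
seg 3: a=-4, c=M3/2=4147/794, d=(M4−M3)/(6·2)=-1522/1191, b=Δ3−h3·(2M3+M4)/6=-2780/1191
seg 4: a=2, c=M4/2=-1941/794, d=(M5−M4)/(6·3)=647/2382, b=Δ4−h4·(2M4+M5)/6=3838/1191
t_q=15/2 → seg 4, τ=3/2; S=2+3838/1191·τ+-1941/794·τ²+647/2382·τ³=14293/6352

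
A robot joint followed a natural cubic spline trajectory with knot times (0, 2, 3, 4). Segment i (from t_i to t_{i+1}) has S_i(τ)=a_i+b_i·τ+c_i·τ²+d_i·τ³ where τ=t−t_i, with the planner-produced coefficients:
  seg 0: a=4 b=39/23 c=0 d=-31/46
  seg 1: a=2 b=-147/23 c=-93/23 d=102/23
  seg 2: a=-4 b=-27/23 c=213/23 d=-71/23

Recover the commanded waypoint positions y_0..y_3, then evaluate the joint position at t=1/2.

y_0 = S_0(0) = a_0 = 4
y_1 = S_1(0) = a_1 = 2
y_2 = S_2(0) = a_2 = -4
y_3 = S_2(1) = 1
t_q=1/2 is in segment 0 (τ=1/2); S_0(τ)=1753/368

y_0=4 y_1=2 y_2=-4 y_3=1
S(1/2) = 1753/368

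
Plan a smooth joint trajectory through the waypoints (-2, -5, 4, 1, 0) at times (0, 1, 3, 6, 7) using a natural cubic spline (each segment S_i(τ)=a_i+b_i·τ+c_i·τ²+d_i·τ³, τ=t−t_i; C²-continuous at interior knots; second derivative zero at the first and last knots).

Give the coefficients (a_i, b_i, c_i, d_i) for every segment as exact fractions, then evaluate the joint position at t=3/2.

Δ: Δ0=-3, Δ1=9/2, Δ2=-1, Δ3=-1
row 1: diag=6, rhs=45; c'=1/3, d'=15/2
row 2: denom=10−2·1/3=28/3; d'=(-33−2·15/2)/(28/3)=-36/7
row 3: denom=8−3·9/28=197/28; d'=(0−3·-36/7)/(197/28)=432/197
back: M3=432/197
back: M2=-36/7−9/28·432/197=-1152/197
back: M1=15/2−1/3·-1152/197=3723/394
M: M0=0, M1=3723/394, M2=-1152/197, M3=432/197, M4=0
seg 0: a=-2, c=M0/2=0, d=(M1−M0)/(6·1)=1241/788, b=Δ0−h0·(2M0+M1)/6=-3605/788
seg 1: a=-5, c=M1/2=3723/788, d=(M2−M1)/(6·2)=-2009/1576, b=Δ1−h1·(2M1+M2)/6=59/394
seg 2: a=4, c=M2/2=-576/197, d=(M3−M2)/(6·3)=88/197, b=Δ2−h2·(2M2+M3)/6=739/197
seg 3: a=1, c=M3/2=216/197, d=(M4−M3)/(6·1)=-72/197, b=Δ3−h3·(2M3+M4)/6=-341/197
t_q=3/2 → seg 1, τ=1/2; S=-5+59/394·τ+3723/788·τ²+-2009/1576·τ³=-49213/12608

  seg 0: a=-2 b=-3605/788 c=0 d=1241/788
  seg 1: a=-5 b=59/394 c=3723/788 d=-2009/1576
  seg 2: a=4 b=739/197 c=-576/197 d=88/197
  seg 3: a=1 b=-341/197 c=216/197 d=-72/197
S(3/2) = -49213/12608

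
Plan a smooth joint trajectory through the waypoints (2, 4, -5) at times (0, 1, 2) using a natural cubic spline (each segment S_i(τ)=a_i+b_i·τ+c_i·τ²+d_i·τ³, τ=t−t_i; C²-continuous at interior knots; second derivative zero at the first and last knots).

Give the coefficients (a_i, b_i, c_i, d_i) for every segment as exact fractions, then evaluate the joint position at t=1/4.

Δ: Δ0=2, Δ1=-9
row 1: diag=4, rhs=-66; c'=1/4, d'=-33/2
back: M1=-33/2
M: M0=0, M1=-33/2, M2=0
seg 0: a=2, c=M0/2=0, d=(M1−M0)/(6·1)=-11/4, b=Δ0−h0·(2M0+M1)/6=19/4
seg 1: a=4, c=M1/2=-33/4, d=(M2−M1)/(6·1)=11/4, b=Δ1−h1·(2M1+M2)/6=-7/2
t_q=1/4 → seg 0, τ=1/4; S=2+19/4·τ+0·τ²+-11/4·τ³=805/256

  seg 0: a=2 b=19/4 c=0 d=-11/4
  seg 1: a=4 b=-7/2 c=-33/4 d=11/4
S(1/4) = 805/256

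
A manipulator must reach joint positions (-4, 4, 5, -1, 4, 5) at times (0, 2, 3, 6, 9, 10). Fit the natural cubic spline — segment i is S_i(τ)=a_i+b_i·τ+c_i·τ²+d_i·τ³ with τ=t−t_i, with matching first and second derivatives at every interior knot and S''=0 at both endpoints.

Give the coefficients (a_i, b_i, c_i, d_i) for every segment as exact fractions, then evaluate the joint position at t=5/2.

  seg 0: a=-4 b=17662/3657 c=0 d=-1517/7314
  seg 1: a=4 b=8560/3657 c=-1517/1219 d=-352/3657
  seg 2: a=5 b=-1598/3657 c=-1869/1219 d=11105/32913
  seg 3: a=-1 b=-1925/3657 c=5498/3657 d=-8474/32913
  seg 4: a=4 b=5641/3657 c=-992/1219 d=992/3657
S(5/2) = 23635/4876

Δ: Δ0=4, Δ1=1, Δ2=-2, Δ3=5/3, Δ4=1
row 1: diag=6, rhs=-18; c'=1/6, d'=-3
row 2: denom=8−1·1/6=47/6; d'=(-18−1·-3)/(47/6)=-90/47
row 3: denom=12−3·18/47=510/47; d'=(22−3·-90/47)/(510/47)=652/255
row 4: denom=8−3·47/170=1219/170; d'=(-4−3·652/255)/(1219/170)=-1984/1219
back: M4=-1984/1219
back: M3=652/255−47/170·-1984/1219=10996/3657
back: M2=-90/47−18/47·10996/3657=-3738/1219
back: M1=-3−1/6·-3738/1219=-3034/1219
M: M0=0, M1=-3034/1219, M2=-3738/1219, M3=10996/3657, M4=-1984/1219, M5=0
seg 0: a=-4, c=M0/2=0, d=(M1−M0)/(6·2)=-1517/7314, b=Δ0−h0·(2M0+M1)/6=17662/3657
seg 1: a=4, c=M1/2=-1517/1219, d=(M2−M1)/(6·1)=-352/3657, b=Δ1−h1·(2M1+M2)/6=8560/3657
seg 2: a=5, c=M2/2=-1869/1219, d=(M3−M2)/(6·3)=11105/32913, b=Δ2−h2·(2M2+M3)/6=-1598/3657
seg 3: a=-1, c=M3/2=5498/3657, d=(M4−M3)/(6·3)=-8474/32913, b=Δ3−h3·(2M3+M4)/6=-1925/3657
seg 4: a=4, c=M4/2=-992/1219, d=(M5−M4)/(6·1)=992/3657, b=Δ4−h4·(2M4+M5)/6=5641/3657
t_q=5/2 → seg 1, τ=1/2; S=4+8560/3657·τ+-1517/1219·τ²+-352/3657·τ³=23635/4876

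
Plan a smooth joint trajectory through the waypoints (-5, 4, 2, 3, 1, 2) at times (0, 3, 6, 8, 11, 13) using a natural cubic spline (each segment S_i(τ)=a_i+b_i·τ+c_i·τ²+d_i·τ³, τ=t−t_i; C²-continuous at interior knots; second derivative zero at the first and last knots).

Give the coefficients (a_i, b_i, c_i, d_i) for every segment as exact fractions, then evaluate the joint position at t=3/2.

Δ: Δ0=3, Δ1=-2/3, Δ2=1/2, Δ3=-2/3, Δ4=1/2
row 1: diag=12, rhs=-22; c'=1/4, d'=-11/6
row 2: denom=10−3·1/4=37/4; d'=(7−3·-11/6)/(37/4)=50/37
row 3: denom=10−2·8/37=354/37; d'=(-7−2·50/37)/(354/37)=-359/354
row 4: denom=10−3·37/118=1069/118; d'=(7−3·-359/354)/(1069/118)=1185/1069
back: M4=1185/1069
back: M3=-359/354−37/118·1185/1069=-4367/3207
back: M2=50/37−8/37·-4367/3207=5278/3207
back: M1=-11/6−1/4·5278/3207=-7199/3207
M: M0=0, M1=-7199/3207, M2=5278/3207, M3=-4367/3207, M4=1185/1069, M5=0
seg 0: a=-5, c=M0/2=0, d=(M1−M0)/(6·3)=-7199/57726, b=Δ0−h0·(2M0+M1)/6=26441/6414
seg 1: a=4, c=M1/2=-7199/6414, d=(M2−M1)/(6·3)=4159/19242, b=Δ1−h1·(2M1+M2)/6=2422/3207
seg 2: a=2, c=M2/2=2639/3207, d=(M3−M2)/(6·2)=-3215/12828, b=Δ2−h2·(2M2+M3)/6=-919/6414
seg 3: a=3, c=M3/2=-4367/6414, d=(M4−M3)/(6·3)=3961/28863, b=Δ3−h3·(2M3+M4)/6=301/2138
seg 4: a=1, c=M4/2=1185/2138, d=(M5−M4)/(6·2)=-395/4276, b=Δ4−h4·(2M4+M5)/6=-511/2138
t_q=3/2 → seg 0, τ=3/2; S=-5+26441/6414·τ+0·τ²+-7199/57726·τ³=13045/17104

  seg 0: a=-5 b=26441/6414 c=0 d=-7199/57726
  seg 1: a=4 b=2422/3207 c=-7199/6414 d=4159/19242
  seg 2: a=2 b=-919/6414 c=2639/3207 d=-3215/12828
  seg 3: a=3 b=301/2138 c=-4367/6414 d=3961/28863
  seg 4: a=1 b=-511/2138 c=1185/2138 d=-395/4276
S(3/2) = 13045/17104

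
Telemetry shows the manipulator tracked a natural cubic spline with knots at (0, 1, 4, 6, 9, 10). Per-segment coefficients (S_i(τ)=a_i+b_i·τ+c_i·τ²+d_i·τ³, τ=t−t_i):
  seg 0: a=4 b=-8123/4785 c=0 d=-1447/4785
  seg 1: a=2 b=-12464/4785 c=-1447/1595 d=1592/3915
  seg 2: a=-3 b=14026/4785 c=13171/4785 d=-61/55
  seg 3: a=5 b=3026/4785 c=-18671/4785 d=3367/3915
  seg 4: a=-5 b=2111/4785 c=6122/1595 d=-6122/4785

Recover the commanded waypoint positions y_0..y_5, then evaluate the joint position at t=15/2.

y_0=4 y_1=2 y_2=-3 y_3=5 y_4=-5 y_5=-2
S(15/2) = 183/2552

y_0 = S_0(0) = a_0 = 4
y_1 = S_1(0) = a_1 = 2
y_2 = S_2(0) = a_2 = -3
y_3 = S_3(0) = a_3 = 5
y_4 = S_4(0) = a_4 = -5
y_5 = S_4(1) = -2
t_q=15/2 is in segment 3 (τ=3/2); S_3(τ)=183/2552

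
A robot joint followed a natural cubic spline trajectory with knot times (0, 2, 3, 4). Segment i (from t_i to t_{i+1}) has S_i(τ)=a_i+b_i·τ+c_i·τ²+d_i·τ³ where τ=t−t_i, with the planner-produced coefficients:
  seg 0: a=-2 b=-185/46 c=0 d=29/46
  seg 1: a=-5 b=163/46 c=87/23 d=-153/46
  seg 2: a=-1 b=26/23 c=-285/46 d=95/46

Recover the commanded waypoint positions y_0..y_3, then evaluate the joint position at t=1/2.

y_0 = S_0(0) = a_0 = -2
y_1 = S_1(0) = a_1 = -5
y_2 = S_2(0) = a_2 = -1
y_3 = S_2(1) = -4
t_q=1/2 is in segment 0 (τ=1/2); S_0(τ)=-1447/368

y_0=-2 y_1=-5 y_2=-1 y_3=-4
S(1/2) = -1447/368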